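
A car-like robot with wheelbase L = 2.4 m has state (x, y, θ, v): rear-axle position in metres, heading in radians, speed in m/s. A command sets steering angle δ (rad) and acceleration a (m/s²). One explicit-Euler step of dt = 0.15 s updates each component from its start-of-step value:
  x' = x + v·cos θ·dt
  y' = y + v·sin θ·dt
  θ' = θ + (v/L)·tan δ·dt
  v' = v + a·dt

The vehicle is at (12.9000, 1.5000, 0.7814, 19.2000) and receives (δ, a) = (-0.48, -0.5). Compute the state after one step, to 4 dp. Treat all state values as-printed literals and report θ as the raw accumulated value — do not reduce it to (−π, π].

(14.9446, 3.5283, 0.1567, 19.1250)

x' = 12.9000 + 19.2000·cos(0.7814)·0.15 = 14.9446
y' = 1.5000 + 19.2000·sin(0.7814)·0.15 = 3.5283
θ' = 0.7814 + (19.2000/2.4)·tan(-0.48)·0.15 = 0.1567
v' = 19.2000 − 0.5000·0.15 = 19.1250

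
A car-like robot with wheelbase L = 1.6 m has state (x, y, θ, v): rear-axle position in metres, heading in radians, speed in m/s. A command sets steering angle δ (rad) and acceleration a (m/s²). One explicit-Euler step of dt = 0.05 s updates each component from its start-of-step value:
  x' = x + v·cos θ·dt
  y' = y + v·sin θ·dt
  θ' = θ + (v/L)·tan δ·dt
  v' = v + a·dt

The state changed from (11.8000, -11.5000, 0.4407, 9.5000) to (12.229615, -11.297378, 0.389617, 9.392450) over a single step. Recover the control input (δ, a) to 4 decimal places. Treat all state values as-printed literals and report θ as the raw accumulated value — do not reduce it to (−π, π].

a = (v'−v)/dt = (-0.107550)/0.05 = -2.1510
Δθ = θ'−θ = -0.051083;  (v·dt/L) = 9.5000·0.05/1.6 = 0.296875
tan δ = Δθ·L/(v·dt) = -0.172069  →  δ = -0.1704

δ = -0.1704, a = -2.1510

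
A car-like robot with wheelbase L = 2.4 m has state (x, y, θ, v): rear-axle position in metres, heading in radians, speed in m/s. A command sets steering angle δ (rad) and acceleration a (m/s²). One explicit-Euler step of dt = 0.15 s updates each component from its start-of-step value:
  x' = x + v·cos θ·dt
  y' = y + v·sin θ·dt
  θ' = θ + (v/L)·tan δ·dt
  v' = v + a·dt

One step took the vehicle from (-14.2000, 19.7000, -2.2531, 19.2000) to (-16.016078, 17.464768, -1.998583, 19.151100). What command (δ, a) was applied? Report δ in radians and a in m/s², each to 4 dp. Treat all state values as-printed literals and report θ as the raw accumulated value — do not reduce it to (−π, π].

a = (v'−v)/dt = (-0.048900)/0.15 = -0.3260
Δθ = θ'−θ = 0.254517;  (v·dt/L) = 19.2000·0.15/2.4 = 1.200000
tan δ = Δθ·L/(v·dt) = 0.212097  →  δ = 0.2090

δ = 0.2090, a = -0.3260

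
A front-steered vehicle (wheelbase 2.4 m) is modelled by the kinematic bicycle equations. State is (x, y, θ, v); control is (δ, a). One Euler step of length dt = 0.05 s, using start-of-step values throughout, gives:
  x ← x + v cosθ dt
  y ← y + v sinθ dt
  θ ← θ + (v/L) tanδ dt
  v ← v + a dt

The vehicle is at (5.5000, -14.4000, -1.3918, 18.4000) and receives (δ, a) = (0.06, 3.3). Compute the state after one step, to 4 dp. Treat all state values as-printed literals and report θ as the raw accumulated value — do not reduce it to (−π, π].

x' = 5.5000 + 18.4000·cos(-1.3918)·0.05 = 5.6638
y' = -14.4000 + 18.4000·sin(-1.3918)·0.05 = -15.3053
θ' = -1.3918 + (18.4000/2.4)·tan(0.06)·0.05 = -1.3688
v' = 18.4000 + 3.3000·0.05 = 18.5650

(5.6638, -15.3053, -1.3688, 18.5650)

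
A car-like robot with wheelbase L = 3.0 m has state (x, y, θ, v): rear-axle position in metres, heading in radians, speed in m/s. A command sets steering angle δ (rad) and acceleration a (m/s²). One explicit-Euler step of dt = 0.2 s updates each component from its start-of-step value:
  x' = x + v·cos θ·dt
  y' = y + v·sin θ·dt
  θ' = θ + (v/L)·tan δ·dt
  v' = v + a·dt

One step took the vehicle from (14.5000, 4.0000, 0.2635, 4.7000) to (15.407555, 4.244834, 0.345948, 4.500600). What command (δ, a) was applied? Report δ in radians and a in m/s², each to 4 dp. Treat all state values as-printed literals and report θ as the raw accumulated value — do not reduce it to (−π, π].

δ = 0.2573, a = -0.9970

a = (v'−v)/dt = (-0.199400)/0.2 = -0.9970
Δθ = θ'−θ = 0.082448;  (v·dt/L) = 4.7000·0.2/3.0 = 0.313333
tan δ = Δθ·L/(v·dt) = 0.263132  →  δ = 0.2573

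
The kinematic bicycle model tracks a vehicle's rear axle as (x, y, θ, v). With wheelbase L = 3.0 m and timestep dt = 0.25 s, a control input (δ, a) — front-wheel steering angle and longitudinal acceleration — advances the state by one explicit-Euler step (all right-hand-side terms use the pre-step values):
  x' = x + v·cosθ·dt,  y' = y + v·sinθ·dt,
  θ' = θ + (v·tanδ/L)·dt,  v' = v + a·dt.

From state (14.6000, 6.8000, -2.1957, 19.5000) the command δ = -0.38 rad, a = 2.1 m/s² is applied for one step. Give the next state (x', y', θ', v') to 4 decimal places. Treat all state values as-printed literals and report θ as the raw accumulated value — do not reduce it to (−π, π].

x' = 14.6000 + 19.5000·cos(-2.1957)·0.25 = 11.7480
y' = 6.8000 + 19.5000·sin(-2.1957)·0.25 = 2.8463
θ' = -2.1957 + (19.5000/3.0)·tan(-0.38)·0.25 = -2.8447
v' = 19.5000 + 2.1000·0.25 = 20.0250

(11.7480, 2.8463, -2.8447, 20.0250)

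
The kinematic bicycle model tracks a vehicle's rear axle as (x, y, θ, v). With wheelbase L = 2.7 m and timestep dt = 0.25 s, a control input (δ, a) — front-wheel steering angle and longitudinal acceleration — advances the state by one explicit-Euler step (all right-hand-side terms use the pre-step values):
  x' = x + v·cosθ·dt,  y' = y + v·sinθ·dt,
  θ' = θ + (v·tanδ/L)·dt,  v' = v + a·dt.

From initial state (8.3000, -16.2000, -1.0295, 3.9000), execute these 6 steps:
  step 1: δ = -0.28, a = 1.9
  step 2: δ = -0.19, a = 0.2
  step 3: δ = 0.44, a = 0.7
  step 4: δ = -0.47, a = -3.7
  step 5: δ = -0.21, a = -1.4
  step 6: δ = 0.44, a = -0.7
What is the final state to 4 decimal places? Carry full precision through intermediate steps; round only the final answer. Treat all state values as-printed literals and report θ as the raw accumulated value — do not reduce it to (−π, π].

after step 1 (δ=-0.28, a=1.9): (8.802366, -17.035615, -1.133339, 4.375000)
after step 2 (δ=-0.19, a=0.2): (9.265720, -18.026369, -1.211246, 4.425000)
after step 3 (δ=0.44, a=0.7): (9.654957, -19.061880, -1.018357, 4.600000)
after step 4 (δ=-0.47, a=-3.7): (10.258437, -20.040814, -1.234713, 3.675000)
after step 5 (δ=-0.21, a=-1.4): (10.561434, -20.908163, -1.307241, 3.325000)
after step 6 (δ=0.44, a=-0.7): (10.777987, -21.710710, -1.162301, 3.150000)

(10.7780, -21.7107, -1.1623, 3.1500)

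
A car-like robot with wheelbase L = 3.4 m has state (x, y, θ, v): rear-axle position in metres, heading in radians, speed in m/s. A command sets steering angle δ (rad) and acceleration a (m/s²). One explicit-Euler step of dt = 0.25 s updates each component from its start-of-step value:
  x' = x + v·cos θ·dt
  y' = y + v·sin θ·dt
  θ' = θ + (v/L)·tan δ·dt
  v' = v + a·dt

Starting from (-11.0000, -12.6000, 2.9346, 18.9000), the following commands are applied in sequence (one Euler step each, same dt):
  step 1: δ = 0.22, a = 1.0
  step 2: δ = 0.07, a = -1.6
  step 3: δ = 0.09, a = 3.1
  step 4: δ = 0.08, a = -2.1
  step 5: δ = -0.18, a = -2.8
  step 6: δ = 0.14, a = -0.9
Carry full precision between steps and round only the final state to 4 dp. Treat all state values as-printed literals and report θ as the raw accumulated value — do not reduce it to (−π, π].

after step 1 (δ=0.22, a=1.0): (-15.624137, -11.628929, 3.245365, 19.150000)
after step 2 (δ=0.07, a=-1.6): (-20.385883, -12.124849, 3.344093, 18.750000)
after step 3 (δ=0.09, a=3.1): (-24.977602, -13.067594, 3.468510, 19.525000)
after step 4 (δ=0.08, a=-2.1): (-29.600326, -14.635085, 3.583608, 19.000000)
after step 5 (δ=-0.18, a=-2.8): (-33.893810, -16.666955, 3.329386, 18.300000)
after step 6 (δ=0.14, a=-0.9): (-38.388374, -17.521070, 3.519009, 18.075000)

(-38.3884, -17.5211, 3.5190, 18.0750)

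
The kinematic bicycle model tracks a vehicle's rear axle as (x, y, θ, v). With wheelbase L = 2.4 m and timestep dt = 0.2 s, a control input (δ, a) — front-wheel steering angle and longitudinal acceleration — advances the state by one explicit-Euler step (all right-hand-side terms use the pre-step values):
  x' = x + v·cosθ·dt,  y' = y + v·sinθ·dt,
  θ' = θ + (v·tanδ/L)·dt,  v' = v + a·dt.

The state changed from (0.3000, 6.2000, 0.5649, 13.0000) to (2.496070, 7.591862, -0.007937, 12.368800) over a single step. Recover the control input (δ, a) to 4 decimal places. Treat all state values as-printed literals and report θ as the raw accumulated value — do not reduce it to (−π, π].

a = (v'−v)/dt = (-0.631200)/0.2 = -3.1560
Δθ = θ'−θ = -0.572837;  (v·dt/L) = 13.0000·0.2/2.4 = 1.083333
tan δ = Δθ·L/(v·dt) = -0.528773  →  δ = -0.4864

δ = -0.4864, a = -3.1560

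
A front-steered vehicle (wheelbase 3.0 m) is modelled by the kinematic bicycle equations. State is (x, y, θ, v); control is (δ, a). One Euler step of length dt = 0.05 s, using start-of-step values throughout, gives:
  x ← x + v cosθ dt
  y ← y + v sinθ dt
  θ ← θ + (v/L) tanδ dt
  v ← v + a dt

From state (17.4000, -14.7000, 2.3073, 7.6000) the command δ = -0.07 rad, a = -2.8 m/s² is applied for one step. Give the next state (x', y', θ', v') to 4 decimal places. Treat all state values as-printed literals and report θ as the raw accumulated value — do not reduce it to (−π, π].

(17.1448, -14.4185, 2.2984, 7.4600)

x' = 17.4000 + 7.6000·cos(2.3073)·0.05 = 17.1448
y' = -14.7000 + 7.6000·sin(2.3073)·0.05 = -14.4185
θ' = 2.3073 + (7.6000/3.0)·tan(-0.07)·0.05 = 2.2984
v' = 7.6000 − 2.8000·0.05 = 7.4600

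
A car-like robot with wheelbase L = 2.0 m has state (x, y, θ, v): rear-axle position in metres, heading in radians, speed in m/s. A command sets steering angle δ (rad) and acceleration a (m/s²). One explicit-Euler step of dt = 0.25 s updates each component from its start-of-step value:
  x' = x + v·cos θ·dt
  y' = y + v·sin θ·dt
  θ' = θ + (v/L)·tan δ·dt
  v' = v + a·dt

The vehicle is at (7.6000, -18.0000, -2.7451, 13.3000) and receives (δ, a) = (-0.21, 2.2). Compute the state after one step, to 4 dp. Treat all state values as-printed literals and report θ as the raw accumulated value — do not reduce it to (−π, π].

(4.5329, -19.2841, -3.0994, 13.8500)

x' = 7.6000 + 13.3000·cos(-2.7451)·0.25 = 4.5329
y' = -18.0000 + 13.3000·sin(-2.7451)·0.25 = -19.2841
θ' = -2.7451 + (13.3000/2.0)·tan(-0.21)·0.25 = -3.0994
v' = 13.3000 + 2.2000·0.25 = 13.8500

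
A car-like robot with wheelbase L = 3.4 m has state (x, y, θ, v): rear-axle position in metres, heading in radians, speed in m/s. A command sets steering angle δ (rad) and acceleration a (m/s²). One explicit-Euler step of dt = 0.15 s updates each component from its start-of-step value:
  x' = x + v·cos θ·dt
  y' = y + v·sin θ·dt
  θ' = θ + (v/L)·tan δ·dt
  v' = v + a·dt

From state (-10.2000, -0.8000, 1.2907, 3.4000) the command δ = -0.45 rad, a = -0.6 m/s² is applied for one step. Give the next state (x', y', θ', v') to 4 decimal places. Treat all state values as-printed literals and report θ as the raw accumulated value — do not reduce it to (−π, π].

(-10.0590, -0.3099, 1.2182, 3.3100)

x' = -10.2000 + 3.4000·cos(1.2907)·0.15 = -10.0590
y' = -0.8000 + 3.4000·sin(1.2907)·0.15 = -0.3099
θ' = 1.2907 + (3.4000/3.4)·tan(-0.45)·0.15 = 1.2182
v' = 3.4000 − 0.6000·0.15 = 3.3100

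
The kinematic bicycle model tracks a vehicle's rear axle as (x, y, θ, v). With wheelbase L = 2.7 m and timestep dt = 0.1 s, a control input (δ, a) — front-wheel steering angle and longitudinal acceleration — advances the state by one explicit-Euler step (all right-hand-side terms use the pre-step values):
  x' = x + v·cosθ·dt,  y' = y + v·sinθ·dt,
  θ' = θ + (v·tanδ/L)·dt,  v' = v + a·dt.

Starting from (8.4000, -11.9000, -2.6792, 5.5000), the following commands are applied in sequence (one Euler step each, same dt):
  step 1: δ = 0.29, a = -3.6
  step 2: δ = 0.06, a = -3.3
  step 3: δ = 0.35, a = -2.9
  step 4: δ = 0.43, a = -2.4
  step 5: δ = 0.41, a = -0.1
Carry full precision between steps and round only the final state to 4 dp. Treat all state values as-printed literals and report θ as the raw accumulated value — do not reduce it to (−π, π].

after step 1 (δ=0.29, a=-3.6): (7.907757, -12.145350, -2.618412, 5.140000)
after step 2 (δ=0.06, a=-3.3): (7.462512, -12.402164, -2.606976, 4.810000)
after step 3 (δ=0.35, a=-2.9): (7.048629, -12.647238, -2.541947, 4.520000)
after step 4 (δ=0.43, a=-2.4): (6.675487, -12.902325, -2.465171, 4.280000)
after step 5 (δ=0.41, a=-0.1): (6.341725, -13.170256, -2.396273, 4.270000)

(6.3417, -13.1703, -2.3963, 4.2700)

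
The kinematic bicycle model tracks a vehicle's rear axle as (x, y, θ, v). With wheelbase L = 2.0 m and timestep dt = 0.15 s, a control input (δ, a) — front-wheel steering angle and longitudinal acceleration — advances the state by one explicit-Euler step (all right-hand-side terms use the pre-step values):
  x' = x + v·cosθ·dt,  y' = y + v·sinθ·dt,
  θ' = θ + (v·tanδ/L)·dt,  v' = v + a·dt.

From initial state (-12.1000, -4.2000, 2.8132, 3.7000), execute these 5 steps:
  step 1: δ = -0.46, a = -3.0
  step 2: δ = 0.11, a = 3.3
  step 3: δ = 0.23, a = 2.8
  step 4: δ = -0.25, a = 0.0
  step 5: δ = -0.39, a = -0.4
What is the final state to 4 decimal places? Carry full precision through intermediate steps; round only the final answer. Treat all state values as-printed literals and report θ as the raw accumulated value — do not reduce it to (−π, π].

(-14.7129, -3.0621, 2.5602, 4.1050)

after step 1 (δ=-0.46, a=-3.0): (-12.625342, -4.021000, 2.675713, 3.250000)
after step 2 (δ=0.11, a=3.3): (-13.060887, -3.802011, 2.702634, 3.745000)
after step 3 (δ=0.23, a=2.8): (-13.569381, -3.563269, 2.768399, 4.165000)
after step 4 (δ=-0.25, a=0.0): (-14.151128, -3.335491, 2.688637, 4.165000)
after step 5 (δ=-0.39, a=-0.4): (-14.712876, -3.062084, 2.560233, 4.105000)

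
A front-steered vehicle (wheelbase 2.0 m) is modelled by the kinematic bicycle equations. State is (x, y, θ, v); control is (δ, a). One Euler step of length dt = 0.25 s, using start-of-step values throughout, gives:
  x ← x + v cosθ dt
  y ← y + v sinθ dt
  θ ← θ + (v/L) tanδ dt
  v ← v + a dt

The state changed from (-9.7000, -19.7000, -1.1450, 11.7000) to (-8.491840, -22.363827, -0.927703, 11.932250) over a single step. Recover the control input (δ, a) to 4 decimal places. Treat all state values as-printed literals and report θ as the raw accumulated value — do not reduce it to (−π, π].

a = (v'−v)/dt = (0.232250)/0.25 = 0.9290
Δθ = θ'−θ = 0.217297;  (v·dt/L) = 11.7000·0.25/2.0 = 1.462500
tan δ = Δθ·L/(v·dt) = 0.148579  →  δ = 0.1475

δ = 0.1475, a = 0.9290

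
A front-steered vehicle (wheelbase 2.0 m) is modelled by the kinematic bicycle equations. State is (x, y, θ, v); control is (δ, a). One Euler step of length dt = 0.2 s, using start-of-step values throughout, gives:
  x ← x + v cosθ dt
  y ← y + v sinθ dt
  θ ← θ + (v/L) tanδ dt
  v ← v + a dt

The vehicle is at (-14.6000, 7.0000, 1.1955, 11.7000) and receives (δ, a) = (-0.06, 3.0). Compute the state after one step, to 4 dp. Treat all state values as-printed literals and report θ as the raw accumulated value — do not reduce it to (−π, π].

(-13.7423, 9.1771, 1.1252, 12.3000)

x' = -14.6000 + 11.7000·cos(1.1955)·0.2 = -13.7423
y' = 7.0000 + 11.7000·sin(1.1955)·0.2 = 9.1771
θ' = 1.1955 + (11.7000/2.0)·tan(-0.06)·0.2 = 1.1252
v' = 11.7000 + 3.0000·0.2 = 12.3000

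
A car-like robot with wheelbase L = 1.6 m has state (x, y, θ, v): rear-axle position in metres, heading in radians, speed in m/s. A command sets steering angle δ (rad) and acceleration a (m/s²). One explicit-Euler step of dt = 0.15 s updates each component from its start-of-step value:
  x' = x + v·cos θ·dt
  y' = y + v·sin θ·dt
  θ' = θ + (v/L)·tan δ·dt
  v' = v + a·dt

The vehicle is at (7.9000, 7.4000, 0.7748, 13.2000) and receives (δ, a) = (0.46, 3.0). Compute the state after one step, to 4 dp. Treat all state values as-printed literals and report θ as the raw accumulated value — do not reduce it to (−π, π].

x' = 7.9000 + 13.2000·cos(0.7748)·0.15 = 9.3148
y' = 7.4000 + 13.2000·sin(0.7748)·0.15 = 8.7852
θ' = 0.7748 + (13.2000/1.6)·tan(0.46)·0.15 = 1.3879
v' = 13.2000 + 3.0000·0.15 = 13.6500

(9.3148, 8.7852, 1.3879, 13.6500)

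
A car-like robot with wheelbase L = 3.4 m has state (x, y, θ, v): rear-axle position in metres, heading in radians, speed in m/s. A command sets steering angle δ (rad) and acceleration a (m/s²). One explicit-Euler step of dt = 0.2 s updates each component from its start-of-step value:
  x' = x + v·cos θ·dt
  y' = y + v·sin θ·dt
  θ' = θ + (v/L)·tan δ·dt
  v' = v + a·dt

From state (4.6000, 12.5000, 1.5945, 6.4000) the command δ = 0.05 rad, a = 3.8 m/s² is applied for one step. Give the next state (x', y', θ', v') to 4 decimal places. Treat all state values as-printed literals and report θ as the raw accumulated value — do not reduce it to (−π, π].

x' = 4.6000 + 6.4000·cos(1.5945)·0.2 = 4.5697
y' = 12.5000 + 6.4000·sin(1.5945)·0.2 = 13.7796
θ' = 1.5945 + (6.4000/3.4)·tan(0.05)·0.2 = 1.6133
v' = 6.4000 + 3.8000·0.2 = 7.1600

(4.5697, 13.7796, 1.6133, 7.1600)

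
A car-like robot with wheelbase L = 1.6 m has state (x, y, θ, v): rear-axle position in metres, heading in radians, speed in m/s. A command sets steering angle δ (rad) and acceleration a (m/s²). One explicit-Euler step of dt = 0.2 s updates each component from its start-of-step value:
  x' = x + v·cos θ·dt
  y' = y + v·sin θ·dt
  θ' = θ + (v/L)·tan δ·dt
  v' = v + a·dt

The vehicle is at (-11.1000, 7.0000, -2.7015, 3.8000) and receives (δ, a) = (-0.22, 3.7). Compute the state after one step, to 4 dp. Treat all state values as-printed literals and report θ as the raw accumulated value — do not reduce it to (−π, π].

(-11.7876, 6.6762, -2.8077, 4.5400)

x' = -11.1000 + 3.8000·cos(-2.7015)·0.2 = -11.7876
y' = 7.0000 + 3.8000·sin(-2.7015)·0.2 = 6.6762
θ' = -2.7015 + (3.8000/1.6)·tan(-0.22)·0.2 = -2.8077
v' = 3.8000 + 3.7000·0.2 = 4.5400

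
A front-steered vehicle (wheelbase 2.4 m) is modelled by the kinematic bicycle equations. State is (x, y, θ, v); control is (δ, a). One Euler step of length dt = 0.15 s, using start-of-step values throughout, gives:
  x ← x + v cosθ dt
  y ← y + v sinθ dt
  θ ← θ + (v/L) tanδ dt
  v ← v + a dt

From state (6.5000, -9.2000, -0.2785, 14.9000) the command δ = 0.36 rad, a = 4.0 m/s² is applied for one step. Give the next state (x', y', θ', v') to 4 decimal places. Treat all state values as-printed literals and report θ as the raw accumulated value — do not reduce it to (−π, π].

(8.6489, -9.8144, 0.0720, 15.5000)

x' = 6.5000 + 14.9000·cos(-0.2785)·0.15 = 8.6489
y' = -9.2000 + 14.9000·sin(-0.2785)·0.15 = -9.8144
θ' = -0.2785 + (14.9000/2.4)·tan(0.36)·0.15 = 0.0720
v' = 14.9000 + 4.0000·0.15 = 15.5000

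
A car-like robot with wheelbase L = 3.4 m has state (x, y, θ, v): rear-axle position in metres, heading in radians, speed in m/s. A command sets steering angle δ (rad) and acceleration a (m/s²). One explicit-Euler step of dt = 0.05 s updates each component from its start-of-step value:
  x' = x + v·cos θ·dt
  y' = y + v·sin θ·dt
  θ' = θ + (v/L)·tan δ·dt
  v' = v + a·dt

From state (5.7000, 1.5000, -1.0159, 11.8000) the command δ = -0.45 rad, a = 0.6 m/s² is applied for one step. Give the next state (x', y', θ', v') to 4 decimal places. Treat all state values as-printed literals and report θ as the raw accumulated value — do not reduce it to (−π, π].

x' = 5.7000 + 11.8000·cos(-1.0159)·0.05 = 6.0108
y' = 1.5000 + 11.8000·sin(-1.0159)·0.05 = 0.9985
θ' = -1.0159 + (11.8000/3.4)·tan(-0.45)·0.05 = -1.0997
v' = 11.8000 + 0.6000·0.05 = 11.8300

(6.0108, 0.9985, -1.0997, 11.8300)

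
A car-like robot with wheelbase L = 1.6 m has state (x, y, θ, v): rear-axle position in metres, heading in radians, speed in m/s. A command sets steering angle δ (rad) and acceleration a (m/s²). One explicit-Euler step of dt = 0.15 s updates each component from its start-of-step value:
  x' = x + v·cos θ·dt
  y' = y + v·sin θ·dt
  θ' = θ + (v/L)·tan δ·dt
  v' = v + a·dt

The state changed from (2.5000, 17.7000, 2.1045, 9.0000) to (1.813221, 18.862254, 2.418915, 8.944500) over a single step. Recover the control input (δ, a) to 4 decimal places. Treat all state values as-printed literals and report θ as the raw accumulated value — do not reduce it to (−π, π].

δ = 0.3567, a = -0.3700

a = (v'−v)/dt = (-0.055500)/0.15 = -0.3700
Δθ = θ'−θ = 0.314415;  (v·dt/L) = 9.0000·0.15/1.6 = 0.843750
tan δ = Δθ·L/(v·dt) = 0.372640  →  δ = 0.3567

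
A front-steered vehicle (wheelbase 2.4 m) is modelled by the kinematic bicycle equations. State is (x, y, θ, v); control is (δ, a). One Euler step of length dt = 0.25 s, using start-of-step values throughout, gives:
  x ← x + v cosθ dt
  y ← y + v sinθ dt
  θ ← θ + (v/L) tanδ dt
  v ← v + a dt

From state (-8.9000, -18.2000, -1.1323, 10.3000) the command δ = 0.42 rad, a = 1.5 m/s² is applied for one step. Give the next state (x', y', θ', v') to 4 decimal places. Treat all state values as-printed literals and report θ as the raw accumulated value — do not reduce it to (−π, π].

(-7.8067, -20.5314, -0.6532, 10.6750)

x' = -8.9000 + 10.3000·cos(-1.1323)·0.25 = -7.8067
y' = -18.2000 + 10.3000·sin(-1.1323)·0.25 = -20.5314
θ' = -1.1323 + (10.3000/2.4)·tan(0.42)·0.25 = -0.6532
v' = 10.3000 + 1.5000·0.25 = 10.6750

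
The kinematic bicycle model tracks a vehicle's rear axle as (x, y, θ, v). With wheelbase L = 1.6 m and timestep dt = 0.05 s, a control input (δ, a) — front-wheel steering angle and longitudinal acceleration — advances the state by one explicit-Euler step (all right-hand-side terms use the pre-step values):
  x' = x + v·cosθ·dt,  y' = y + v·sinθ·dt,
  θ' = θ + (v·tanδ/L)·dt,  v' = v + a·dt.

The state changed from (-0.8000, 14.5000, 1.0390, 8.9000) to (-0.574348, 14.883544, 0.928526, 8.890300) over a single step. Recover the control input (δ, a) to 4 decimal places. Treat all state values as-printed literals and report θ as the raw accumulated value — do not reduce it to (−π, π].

δ = -0.3781, a = -0.1940

a = (v'−v)/dt = (-0.009700)/0.05 = -0.1940
Δθ = θ'−θ = -0.110474;  (v·dt/L) = 8.9000·0.05/1.6 = 0.278125
tan δ = Δθ·L/(v·dt) = -0.397210  →  δ = -0.3781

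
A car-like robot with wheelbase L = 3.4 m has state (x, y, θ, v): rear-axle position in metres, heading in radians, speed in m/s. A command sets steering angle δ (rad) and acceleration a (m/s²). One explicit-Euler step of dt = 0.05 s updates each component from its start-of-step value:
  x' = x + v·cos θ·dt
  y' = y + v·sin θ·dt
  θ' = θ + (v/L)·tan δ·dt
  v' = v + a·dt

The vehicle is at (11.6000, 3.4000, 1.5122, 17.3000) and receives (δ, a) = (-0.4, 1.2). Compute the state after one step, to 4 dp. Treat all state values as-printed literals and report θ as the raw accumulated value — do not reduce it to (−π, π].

(11.6507, 4.2635, 1.4046, 17.3600)

x' = 11.6000 + 17.3000·cos(1.5122)·0.05 = 11.6507
y' = 3.4000 + 17.3000·sin(1.5122)·0.05 = 4.2635
θ' = 1.5122 + (17.3000/3.4)·tan(-0.4)·0.05 = 1.4046
v' = 17.3000 + 1.2000·0.05 = 17.3600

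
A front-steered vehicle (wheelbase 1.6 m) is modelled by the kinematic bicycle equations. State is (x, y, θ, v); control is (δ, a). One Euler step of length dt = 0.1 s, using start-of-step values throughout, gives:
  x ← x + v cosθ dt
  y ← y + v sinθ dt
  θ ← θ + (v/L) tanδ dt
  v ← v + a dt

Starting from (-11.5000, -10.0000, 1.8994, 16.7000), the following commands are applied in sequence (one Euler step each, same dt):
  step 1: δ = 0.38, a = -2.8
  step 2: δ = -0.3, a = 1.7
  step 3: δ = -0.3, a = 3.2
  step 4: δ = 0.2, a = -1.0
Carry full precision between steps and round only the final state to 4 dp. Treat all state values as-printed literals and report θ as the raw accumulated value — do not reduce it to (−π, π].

(-14.0225, -4.0223, 1.8923, 16.8100)

after step 1 (δ=0.38, a=-2.8): (-12.038945, -8.419355, 2.316287, 16.420000)
after step 2 (δ=-0.3, a=1.7): (-13.152767, -7.212887, 1.998831, 16.590000)
after step 3 (δ=-0.3, a=3.2): (-13.841390, -5.703557, 1.678088, 16.910000)
after step 4 (δ=0.2, a=-1.0): (-14.022472, -4.022280, 1.892327, 16.810000)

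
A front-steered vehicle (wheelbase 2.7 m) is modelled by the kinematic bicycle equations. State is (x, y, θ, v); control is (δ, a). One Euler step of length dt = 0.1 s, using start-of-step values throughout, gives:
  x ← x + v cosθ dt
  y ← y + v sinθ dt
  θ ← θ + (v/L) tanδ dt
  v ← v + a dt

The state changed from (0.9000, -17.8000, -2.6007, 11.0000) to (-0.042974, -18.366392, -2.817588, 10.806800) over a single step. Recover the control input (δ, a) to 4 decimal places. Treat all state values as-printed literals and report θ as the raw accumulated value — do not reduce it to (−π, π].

δ = -0.4892, a = -1.9320

a = (v'−v)/dt = (-0.193200)/0.1 = -1.9320
Δθ = θ'−θ = -0.216888;  (v·dt/L) = 11.0000·0.1/2.7 = 0.407407
tan δ = Δθ·L/(v·dt) = -0.532361  →  δ = -0.4892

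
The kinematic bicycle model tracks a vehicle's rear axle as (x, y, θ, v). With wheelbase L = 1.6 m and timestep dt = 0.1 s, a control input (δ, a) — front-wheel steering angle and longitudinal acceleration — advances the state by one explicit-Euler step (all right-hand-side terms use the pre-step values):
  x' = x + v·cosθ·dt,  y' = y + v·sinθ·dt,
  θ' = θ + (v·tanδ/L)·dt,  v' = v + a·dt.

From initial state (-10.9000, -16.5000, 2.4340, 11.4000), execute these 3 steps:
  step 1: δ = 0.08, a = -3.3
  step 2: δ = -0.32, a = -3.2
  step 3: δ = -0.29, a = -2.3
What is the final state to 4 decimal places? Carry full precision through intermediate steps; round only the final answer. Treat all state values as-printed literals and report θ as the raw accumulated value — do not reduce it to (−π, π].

after step 1 (δ=0.08, a=-3.3): (-11.766319, -15.758993, 2.491122, 11.070000)
after step 2 (δ=-0.32, a=-3.2): (-12.647268, -15.088637, 2.261842, 10.750000)
after step 3 (δ=-0.29, a=-2.3): (-13.332412, -14.260263, 2.061346, 10.520000)

(-13.3324, -14.2603, 2.0613, 10.5200)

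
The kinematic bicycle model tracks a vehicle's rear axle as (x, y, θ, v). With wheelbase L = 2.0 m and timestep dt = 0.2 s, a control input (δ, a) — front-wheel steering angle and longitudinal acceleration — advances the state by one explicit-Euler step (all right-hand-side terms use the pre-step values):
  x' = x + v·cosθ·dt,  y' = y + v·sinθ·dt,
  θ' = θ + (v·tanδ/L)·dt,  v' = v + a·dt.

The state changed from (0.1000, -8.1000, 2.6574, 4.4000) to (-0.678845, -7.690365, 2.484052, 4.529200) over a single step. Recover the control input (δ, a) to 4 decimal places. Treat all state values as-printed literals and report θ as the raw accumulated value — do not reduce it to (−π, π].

δ = -0.3753, a = 0.6460

a = (v'−v)/dt = (0.129200)/0.2 = 0.6460
Δθ = θ'−θ = -0.173348;  (v·dt/L) = 4.4000·0.2/2.0 = 0.440000
tan δ = Δθ·L/(v·dt) = -0.393973  →  δ = -0.3753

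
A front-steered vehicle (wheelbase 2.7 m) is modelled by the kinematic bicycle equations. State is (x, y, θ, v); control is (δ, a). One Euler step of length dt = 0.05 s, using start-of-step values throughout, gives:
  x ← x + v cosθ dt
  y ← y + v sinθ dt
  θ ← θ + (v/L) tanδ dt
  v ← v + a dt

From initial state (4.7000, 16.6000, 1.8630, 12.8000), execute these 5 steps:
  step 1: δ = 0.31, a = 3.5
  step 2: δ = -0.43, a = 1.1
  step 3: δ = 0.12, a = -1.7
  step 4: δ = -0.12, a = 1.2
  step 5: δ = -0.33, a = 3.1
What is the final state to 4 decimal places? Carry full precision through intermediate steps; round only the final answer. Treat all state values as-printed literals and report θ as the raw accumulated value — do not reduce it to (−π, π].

after step 1 (δ=0.31, a=3.5): (4.515640, 17.212871, 1.938929, 12.975000)
after step 2 (δ=-0.43, a=1.1): (4.282171, 17.818156, 1.828733, 13.030000)
after step 3 (δ=0.12, a=-1.7): (4.115983, 18.448103, 1.857828, 12.945000)
after step 4 (δ=-0.12, a=1.2): (3.932742, 19.068873, 1.828923, 13.005000)
after step 5 (δ=-0.33, a=3.1): (3.766753, 19.697580, 1.746431, 13.160000)

(3.7668, 19.6976, 1.7464, 13.1600)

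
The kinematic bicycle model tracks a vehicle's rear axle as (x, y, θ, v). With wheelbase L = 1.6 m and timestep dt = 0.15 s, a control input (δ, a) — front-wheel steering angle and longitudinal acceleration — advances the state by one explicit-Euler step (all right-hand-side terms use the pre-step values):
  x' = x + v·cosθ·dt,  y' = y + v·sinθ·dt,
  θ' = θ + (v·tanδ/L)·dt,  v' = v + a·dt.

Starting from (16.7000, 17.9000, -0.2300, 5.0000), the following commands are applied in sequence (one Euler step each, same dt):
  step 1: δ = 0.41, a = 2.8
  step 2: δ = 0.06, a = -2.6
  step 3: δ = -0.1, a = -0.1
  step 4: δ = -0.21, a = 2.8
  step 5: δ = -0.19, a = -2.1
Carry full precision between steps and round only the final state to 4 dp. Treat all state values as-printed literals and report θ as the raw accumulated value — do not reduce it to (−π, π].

after step 1 (δ=0.41, a=2.8): (17.430250, 17.729017, -0.026267, 5.420000)
after step 2 (δ=0.06, a=-2.6): (18.242969, 17.707665, 0.004258, 5.030000)
after step 3 (δ=-0.1, a=-0.1): (18.997463, 17.710877, -0.043057, 5.015000)
after step 4 (δ=-0.21, a=2.8): (19.749015, 17.678498, -0.143267, 5.435000)
after step 5 (δ=-0.19, a=-2.1): (20.555913, 17.562098, -0.241260, 5.120000)

(20.5559, 17.5621, -0.2413, 5.1200)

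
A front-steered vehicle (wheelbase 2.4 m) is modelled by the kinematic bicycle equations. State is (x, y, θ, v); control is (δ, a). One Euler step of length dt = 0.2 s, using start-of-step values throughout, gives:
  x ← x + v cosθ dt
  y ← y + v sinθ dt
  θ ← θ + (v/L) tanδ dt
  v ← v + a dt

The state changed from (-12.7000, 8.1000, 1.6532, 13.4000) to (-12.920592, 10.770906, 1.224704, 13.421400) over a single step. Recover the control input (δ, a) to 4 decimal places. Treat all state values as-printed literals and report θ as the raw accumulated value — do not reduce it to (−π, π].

a = (v'−v)/dt = (0.021400)/0.2 = 0.1070
Δθ = θ'−θ = -0.428496;  (v·dt/L) = 13.4000·0.2/2.4 = 1.116667
tan δ = Δθ·L/(v·dt) = -0.383728  →  δ = -0.3664

δ = -0.3664, a = 0.1070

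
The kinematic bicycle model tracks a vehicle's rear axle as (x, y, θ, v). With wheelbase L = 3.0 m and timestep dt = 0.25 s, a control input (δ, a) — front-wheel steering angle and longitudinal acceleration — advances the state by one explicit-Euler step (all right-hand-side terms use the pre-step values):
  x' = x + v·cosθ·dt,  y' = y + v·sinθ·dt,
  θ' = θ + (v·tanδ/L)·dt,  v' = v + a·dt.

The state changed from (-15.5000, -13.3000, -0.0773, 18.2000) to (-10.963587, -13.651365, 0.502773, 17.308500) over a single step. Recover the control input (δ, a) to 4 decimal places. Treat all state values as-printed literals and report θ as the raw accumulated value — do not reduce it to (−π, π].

δ = 0.3653, a = -3.5660

a = (v'−v)/dt = (-0.891500)/0.25 = -3.5660
Δθ = θ'−θ = 0.580073;  (v·dt/L) = 18.2000·0.25/3.0 = 1.516667
tan δ = Δθ·L/(v·dt) = 0.382466  →  δ = 0.3653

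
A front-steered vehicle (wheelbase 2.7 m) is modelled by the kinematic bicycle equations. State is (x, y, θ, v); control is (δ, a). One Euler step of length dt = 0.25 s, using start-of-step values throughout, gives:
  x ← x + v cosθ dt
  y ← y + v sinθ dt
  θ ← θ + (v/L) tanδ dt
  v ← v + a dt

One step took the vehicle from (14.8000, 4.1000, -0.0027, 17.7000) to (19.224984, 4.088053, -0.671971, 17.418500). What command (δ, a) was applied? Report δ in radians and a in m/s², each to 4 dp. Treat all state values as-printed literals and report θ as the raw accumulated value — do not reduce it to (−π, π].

δ = -0.3877, a = -1.1260

a = (v'−v)/dt = (-0.281500)/0.25 = -1.1260
Δθ = θ'−θ = -0.669271;  (v·dt/L) = 17.7000·0.25/2.7 = 1.638889
tan δ = Δθ·L/(v·dt) = -0.408369  →  δ = -0.3877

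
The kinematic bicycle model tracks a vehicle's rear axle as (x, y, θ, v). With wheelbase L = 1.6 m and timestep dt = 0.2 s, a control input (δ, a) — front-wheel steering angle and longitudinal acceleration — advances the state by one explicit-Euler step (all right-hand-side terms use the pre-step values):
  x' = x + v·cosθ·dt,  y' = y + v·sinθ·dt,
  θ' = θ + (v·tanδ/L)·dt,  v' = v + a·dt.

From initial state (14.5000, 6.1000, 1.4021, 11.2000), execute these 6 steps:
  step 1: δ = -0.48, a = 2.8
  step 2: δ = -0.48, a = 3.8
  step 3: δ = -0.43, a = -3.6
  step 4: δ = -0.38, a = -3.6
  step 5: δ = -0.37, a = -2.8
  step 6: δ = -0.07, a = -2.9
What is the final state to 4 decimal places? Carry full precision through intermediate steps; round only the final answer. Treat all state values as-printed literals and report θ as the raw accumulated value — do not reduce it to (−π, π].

after step 1 (δ=-0.48, a=2.8): (14.876090, 8.308202, 0.673245, 11.760000)
after step 2 (δ=-0.48, a=3.8): (16.714890, 9.774735, -0.092053, 12.520000)
after step 3 (δ=-0.43, a=-3.6): (19.208288, 9.544560, -0.809795, 11.800000)
after step 4 (δ=-0.38, a=-3.6): (20.835855, 7.835576, -1.398929, 11.080000)
after step 5 (δ=-0.37, a=-2.8): (21.214841, 5.652224, -1.936119, 10.520000)
after step 6 (δ=-0.07, a=-2.9): (20.463185, 3.687070, -2.028320, 9.940000)

(20.4632, 3.6871, -2.0283, 9.9400)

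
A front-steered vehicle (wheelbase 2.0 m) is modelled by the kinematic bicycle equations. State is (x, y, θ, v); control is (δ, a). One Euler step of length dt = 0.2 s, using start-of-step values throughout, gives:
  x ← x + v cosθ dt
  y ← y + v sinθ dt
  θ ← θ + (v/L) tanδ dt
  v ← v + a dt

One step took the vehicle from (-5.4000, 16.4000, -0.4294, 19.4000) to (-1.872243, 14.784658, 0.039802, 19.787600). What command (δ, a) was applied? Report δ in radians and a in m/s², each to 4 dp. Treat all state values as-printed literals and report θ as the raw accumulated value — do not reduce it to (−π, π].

δ = 0.2373, a = 1.9380

a = (v'−v)/dt = (0.387600)/0.2 = 1.9380
Δθ = θ'−θ = 0.469202;  (v·dt/L) = 19.4000·0.2/2.0 = 1.940000
tan δ = Δθ·L/(v·dt) = 0.241857  →  δ = 0.2373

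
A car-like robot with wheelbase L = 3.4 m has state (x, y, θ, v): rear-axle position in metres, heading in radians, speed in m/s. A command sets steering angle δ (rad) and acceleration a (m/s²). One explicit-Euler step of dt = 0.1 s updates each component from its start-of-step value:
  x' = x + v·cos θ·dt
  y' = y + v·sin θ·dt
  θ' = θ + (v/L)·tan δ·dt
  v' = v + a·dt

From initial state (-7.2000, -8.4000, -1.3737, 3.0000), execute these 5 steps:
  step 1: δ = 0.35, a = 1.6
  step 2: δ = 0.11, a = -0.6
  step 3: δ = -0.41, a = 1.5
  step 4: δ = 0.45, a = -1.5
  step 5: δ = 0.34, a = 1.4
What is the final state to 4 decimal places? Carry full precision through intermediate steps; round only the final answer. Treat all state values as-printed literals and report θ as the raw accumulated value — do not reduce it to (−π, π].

after step 1 (δ=0.35, a=1.6): (-7.141253, -8.694192, -1.341492, 3.160000)
after step 2 (δ=0.11, a=-0.6): (-7.069426, -9.001920, -1.331227, 3.100000)
after step 3 (δ=-0.41, a=1.5): (-6.995868, -9.303067, -1.370855, 3.250000)
after step 4 (δ=0.45, a=-1.5): (-6.931319, -9.621592, -1.324680, 3.100000)
after step 5 (δ=0.34, a=1.4): (-6.855791, -9.922251, -1.292428, 3.240000)

(-6.8558, -9.9223, -1.2924, 3.2400)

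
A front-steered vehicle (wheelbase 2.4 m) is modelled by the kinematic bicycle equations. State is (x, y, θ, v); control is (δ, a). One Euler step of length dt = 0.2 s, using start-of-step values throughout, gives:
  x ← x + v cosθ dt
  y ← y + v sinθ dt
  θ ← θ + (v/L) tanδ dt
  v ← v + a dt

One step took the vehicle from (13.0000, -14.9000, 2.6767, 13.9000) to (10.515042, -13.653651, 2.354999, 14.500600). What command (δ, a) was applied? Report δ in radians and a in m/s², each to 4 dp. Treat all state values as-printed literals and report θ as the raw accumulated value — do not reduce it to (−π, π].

a = (v'−v)/dt = (0.600600)/0.2 = 3.0030
Δθ = θ'−θ = -0.321701;  (v·dt/L) = 13.9000·0.2/2.4 = 1.158333
tan δ = Δθ·L/(v·dt) = -0.277727  →  δ = -0.2709

δ = -0.2709, a = 3.0030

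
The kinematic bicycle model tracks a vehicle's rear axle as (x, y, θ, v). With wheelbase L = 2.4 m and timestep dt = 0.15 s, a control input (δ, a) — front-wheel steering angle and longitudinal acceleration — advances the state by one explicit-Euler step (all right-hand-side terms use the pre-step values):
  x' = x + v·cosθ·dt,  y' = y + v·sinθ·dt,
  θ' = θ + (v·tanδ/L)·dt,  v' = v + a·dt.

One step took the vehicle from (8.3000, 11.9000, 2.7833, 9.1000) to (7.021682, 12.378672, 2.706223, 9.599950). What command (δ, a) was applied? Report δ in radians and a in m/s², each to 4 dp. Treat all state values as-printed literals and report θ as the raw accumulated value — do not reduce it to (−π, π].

δ = -0.1347, a = 3.3330

a = (v'−v)/dt = (0.499950)/0.15 = 3.3330
Δθ = θ'−θ = -0.077077;  (v·dt/L) = 9.1000·0.15/2.4 = 0.568750
tan δ = Δθ·L/(v·dt) = -0.135520  →  δ = -0.1347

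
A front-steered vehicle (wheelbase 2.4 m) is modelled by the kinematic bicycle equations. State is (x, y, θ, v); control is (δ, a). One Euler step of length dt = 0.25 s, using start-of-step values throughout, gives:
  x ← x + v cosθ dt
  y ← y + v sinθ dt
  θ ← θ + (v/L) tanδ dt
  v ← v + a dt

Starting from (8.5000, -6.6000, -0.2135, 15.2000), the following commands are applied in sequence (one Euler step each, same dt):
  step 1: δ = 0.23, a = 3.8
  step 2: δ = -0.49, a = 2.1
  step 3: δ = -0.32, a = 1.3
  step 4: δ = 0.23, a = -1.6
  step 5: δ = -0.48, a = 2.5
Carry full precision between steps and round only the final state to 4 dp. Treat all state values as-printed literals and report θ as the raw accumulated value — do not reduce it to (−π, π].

(22.9283, -16.9502, -1.8013, 17.2250)

after step 1 (δ=0.23, a=3.8): (12.213722, -7.405151, 0.157227, 16.150000)
after step 2 (δ=-0.49, a=2.1): (16.201421, -6.772959, -0.740087, 16.675000)
after step 3 (δ=-0.32, a=1.3): (19.279666, -9.584166, -1.315704, 17.000000)
after step 4 (δ=0.23, a=-1.6): (20.352089, -13.696636, -0.901075, 16.600000)
after step 5 (δ=-0.48, a=2.5): (22.928274, -16.950214, -1.801298, 17.225000)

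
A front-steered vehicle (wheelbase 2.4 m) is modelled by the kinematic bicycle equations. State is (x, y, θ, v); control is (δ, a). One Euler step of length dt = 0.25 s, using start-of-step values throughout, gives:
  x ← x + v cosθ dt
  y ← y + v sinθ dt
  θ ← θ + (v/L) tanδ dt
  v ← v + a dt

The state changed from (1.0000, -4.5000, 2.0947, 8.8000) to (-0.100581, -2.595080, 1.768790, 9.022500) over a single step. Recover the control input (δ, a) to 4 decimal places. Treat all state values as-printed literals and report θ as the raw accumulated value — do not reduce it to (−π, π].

a = (v'−v)/dt = (0.222500)/0.25 = 0.8900
Δθ = θ'−θ = -0.325910;  (v·dt/L) = 8.8000·0.25/2.4 = 0.916667
tan δ = Δθ·L/(v·dt) = -0.355538  →  δ = -0.3416

δ = -0.3416, a = 0.8900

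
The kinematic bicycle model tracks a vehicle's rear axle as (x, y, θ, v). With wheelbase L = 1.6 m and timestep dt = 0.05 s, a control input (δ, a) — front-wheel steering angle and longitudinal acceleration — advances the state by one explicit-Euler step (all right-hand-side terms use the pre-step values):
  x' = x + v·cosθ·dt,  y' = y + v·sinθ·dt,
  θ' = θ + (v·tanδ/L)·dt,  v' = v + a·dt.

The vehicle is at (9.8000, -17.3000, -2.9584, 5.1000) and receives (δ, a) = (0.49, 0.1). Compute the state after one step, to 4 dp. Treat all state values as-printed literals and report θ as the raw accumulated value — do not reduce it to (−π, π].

x' = 9.8000 + 5.1000·cos(-2.9584)·0.05 = 9.5493
y' = -17.3000 + 5.1000·sin(-2.9584)·0.05 = -17.3465
θ' = -2.9584 + (5.1000/1.6)·tan(0.49)·0.05 = -2.8734
v' = 5.1000 + 0.1000·0.05 = 5.1050

(9.5493, -17.3465, -2.8734, 5.1050)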